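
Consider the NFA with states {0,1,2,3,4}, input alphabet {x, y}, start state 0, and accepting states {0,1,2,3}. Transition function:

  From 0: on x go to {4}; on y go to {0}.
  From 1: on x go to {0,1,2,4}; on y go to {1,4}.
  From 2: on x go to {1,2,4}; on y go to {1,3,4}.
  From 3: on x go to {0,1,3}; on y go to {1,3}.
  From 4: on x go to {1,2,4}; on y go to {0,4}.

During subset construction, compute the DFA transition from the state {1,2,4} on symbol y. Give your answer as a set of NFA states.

{0,1,3,4}

δ(1,y) = {1,4}; δ(2,y) = {1,3,4}; δ(4,y) = {0,4}.
Union: {0,1,3,4}.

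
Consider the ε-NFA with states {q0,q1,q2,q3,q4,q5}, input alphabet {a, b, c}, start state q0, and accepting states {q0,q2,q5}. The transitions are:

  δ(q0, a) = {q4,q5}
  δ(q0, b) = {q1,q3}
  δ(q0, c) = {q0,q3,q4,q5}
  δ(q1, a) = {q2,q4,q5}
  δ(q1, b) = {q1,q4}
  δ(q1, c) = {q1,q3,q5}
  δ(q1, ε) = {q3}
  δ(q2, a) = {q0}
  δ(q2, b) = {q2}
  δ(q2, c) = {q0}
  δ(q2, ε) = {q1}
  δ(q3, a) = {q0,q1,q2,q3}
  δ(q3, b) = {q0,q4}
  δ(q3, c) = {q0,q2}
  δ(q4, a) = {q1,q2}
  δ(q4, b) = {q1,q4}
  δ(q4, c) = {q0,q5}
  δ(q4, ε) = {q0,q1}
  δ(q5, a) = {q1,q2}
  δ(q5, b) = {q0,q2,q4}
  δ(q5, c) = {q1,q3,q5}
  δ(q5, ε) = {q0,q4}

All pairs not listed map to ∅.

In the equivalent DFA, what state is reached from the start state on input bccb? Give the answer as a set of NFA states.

{q0,q1,q2,q3,q4}

Start: {q0}.
δ(q0,b) = {q1,q3}.
Union: {q1,q3}.
After b: {q1,q3}.
δ(q1,c) = {q1,q3,q5}; δ(q3,c) = {q0,q2}.
Union: {q0,q1,q2,q3,q5}.
ε-closure gives {q0,q1,q2,q3,q4,q5}.
After c: {q0,q1,q2,q3,q4,q5}.
δ(q0,c) = {q0,q3,q4,q5}; δ(q1,c) = {q1,q3,q5}; δ(q2,c) = {q0}; δ(q3,c) = {q0,q2}; δ(q4,c) = {q0,q5}; δ(q5,c) = {q1,q3,q5}.
Union: {q0,q1,q2,q3,q4,q5}.
After c: {q0,q1,q2,q3,q4,q5}.
δ(q0,b) = {q1,q3}; δ(q1,b) = {q1,q4}; δ(q2,b) = {q2}; δ(q3,b) = {q0,q4}; δ(q4,b) = {q1,q4}; δ(q5,b) = {q0,q2,q4}.
Union: {q0,q1,q2,q3,q4}.
After b: {q0,q1,q2,q3,q4}.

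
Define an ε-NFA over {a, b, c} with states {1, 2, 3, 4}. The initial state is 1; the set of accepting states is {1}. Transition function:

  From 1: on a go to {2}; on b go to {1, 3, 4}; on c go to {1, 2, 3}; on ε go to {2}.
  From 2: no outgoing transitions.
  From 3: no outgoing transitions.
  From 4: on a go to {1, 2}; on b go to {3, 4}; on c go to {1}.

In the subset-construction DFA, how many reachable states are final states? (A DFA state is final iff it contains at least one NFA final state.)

Start state of the DFA: {1, 2} (ε-closure of the NFA start).
{1, 2} --a--> {2}  [new]
{1, 2} --b--> {1, 2, 3, 4}  [new]
{1, 2} --c--> {1, 2, 3}  [new]
{2} --a--> ∅  [new]
{2} --b--> ∅  [seen]
{2} --c--> ∅  [seen]
{1, 2, 3, 4} --a--> {1, 2}  [seen]
{1, 2, 3, 4} --b--> {1, 2, 3, 4}  [seen]
{1, 2, 3, 4} --c--> {1, 2, 3}  [seen]
{1, 2, 3} --a--> {2}  [seen]
{1, 2, 3} --b--> {1, 2, 3, 4}  [seen]
{1, 2, 3} --c--> {1, 2, 3}  [seen]
∅ --a--> ∅  [seen]
∅ --b--> ∅  [seen]
∅ --c--> ∅  [seen]
Reachable DFA states: {1, 2}, {2}, {1, 2, 3, 4}, {1, 2, 3}, ∅.
Accepting DFA states (contain an NFA accepting state): {1, 2}, {1, 2, 3, 4}, {1, 2, 3}.

3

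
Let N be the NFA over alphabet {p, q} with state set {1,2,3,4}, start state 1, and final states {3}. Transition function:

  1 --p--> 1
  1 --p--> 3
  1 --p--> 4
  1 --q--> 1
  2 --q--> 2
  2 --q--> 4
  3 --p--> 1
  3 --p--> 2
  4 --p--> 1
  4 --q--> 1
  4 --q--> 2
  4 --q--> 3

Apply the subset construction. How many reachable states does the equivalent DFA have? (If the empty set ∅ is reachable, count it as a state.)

Start state of the DFA: {1}.
{1} --p--> {1,3,4}  [new]
{1} --q--> {1}  [seen]
{1,3,4} --p--> {1,2,3,4}  [new]
{1,3,4} --q--> {1,2,3}  [new]
{1,2,3,4} --p--> {1,2,3,4}  [seen]
{1,2,3,4} --q--> {1,2,3,4}  [seen]
{1,2,3} --p--> {1,2,3,4}  [seen]
{1,2,3} --q--> {1,2,4}  [new]
{1,2,4} --p--> {1,3,4}  [seen]
{1,2,4} --q--> {1,2,3,4}  [seen]
Reachable DFA states: {1}, {1,3,4}, {1,2,3,4}, {1,2,3}, {1,2,4}.

5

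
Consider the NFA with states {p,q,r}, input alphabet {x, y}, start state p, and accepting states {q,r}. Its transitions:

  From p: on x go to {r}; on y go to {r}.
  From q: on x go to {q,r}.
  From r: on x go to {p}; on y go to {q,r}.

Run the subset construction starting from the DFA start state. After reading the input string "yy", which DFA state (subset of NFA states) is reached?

Start: {p}.
δ(p,y) = {r}.
Union: {r}.
After y: {r}.
δ(r,y) = {q,r}.
Union: {q,r}.
After y: {q,r}.

{q,r}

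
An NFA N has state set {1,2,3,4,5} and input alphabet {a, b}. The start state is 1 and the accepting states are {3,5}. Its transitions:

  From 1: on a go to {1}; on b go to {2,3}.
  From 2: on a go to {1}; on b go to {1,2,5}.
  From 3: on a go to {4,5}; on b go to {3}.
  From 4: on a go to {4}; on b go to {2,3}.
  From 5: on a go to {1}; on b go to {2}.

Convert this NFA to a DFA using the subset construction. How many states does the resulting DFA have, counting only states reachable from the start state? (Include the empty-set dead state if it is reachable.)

Start state of the DFA: {1}.
{1} --a--> {1}  [seen]
{1} --b--> {2,3}  [new]
{2,3} --a--> {1,4,5}  [new]
{2,3} --b--> {1,2,3,5}  [new]
{1,4,5} --a--> {1,4}  [new]
{1,4,5} --b--> {2,3}  [seen]
{1,2,3,5} --a--> {1,4,5}  [seen]
{1,2,3,5} --b--> {1,2,3,5}  [seen]
{1,4} --a--> {1,4}  [seen]
{1,4} --b--> {2,3}  [seen]
Reachable DFA states: {1}, {2,3}, {1,4,5}, {1,2,3,5}, {1,4}.

5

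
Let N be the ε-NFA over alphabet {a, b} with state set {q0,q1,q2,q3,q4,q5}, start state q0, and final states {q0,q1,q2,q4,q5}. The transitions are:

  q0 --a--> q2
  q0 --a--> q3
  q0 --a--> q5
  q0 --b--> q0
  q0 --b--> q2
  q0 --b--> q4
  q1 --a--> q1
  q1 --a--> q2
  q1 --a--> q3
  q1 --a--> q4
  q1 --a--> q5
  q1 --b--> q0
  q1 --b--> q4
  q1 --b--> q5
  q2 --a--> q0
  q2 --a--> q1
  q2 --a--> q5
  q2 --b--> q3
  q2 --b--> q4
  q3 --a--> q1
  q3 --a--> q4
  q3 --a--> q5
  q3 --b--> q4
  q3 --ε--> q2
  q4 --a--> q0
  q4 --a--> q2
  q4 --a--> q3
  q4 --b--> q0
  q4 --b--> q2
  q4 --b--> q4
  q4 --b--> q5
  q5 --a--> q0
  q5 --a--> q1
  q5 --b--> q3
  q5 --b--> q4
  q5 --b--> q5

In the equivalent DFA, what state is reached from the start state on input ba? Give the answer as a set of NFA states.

{q0,q1,q2,q3,q5}

Start: {q0}.
δ(q0,b) = {q0,q2,q4}.
Union: {q0,q2,q4}.
After b: {q0,q2,q4}.
δ(q0,a) = {q2,q3,q5}; δ(q2,a) = {q0,q1,q5}; δ(q4,a) = {q0,q2,q3}.
Union: {q0,q1,q2,q3,q5}.
After a: {q0,q1,q2,q3,q5}.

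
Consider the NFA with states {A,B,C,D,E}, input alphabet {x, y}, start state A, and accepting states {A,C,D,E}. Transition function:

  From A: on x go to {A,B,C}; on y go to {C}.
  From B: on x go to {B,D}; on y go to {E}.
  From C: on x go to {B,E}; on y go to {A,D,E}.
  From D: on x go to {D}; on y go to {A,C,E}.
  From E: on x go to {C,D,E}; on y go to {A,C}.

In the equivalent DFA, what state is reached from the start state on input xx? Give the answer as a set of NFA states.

{A,B,C,D,E}

Start: {A}.
δ(A,x) = {A,B,C}.
Union: {A,B,C}.
After x: {A,B,C}.
δ(A,x) = {A,B,C}; δ(B,x) = {B,D}; δ(C,x) = {B,E}.
Union: {A,B,C,D,E}.
After x: {A,B,C,D,E}.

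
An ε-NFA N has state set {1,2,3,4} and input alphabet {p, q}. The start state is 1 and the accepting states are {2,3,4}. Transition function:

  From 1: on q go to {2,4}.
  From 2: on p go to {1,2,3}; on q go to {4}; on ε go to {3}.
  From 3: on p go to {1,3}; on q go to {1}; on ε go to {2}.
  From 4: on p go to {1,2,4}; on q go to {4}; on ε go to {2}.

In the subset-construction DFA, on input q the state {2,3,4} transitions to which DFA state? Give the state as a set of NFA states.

{1,2,3,4}

δ(2,q) = {4}; δ(3,q) = {1}; δ(4,q) = {4}.
Union: {1,4}.
ε-closure gives {1,2,3,4}.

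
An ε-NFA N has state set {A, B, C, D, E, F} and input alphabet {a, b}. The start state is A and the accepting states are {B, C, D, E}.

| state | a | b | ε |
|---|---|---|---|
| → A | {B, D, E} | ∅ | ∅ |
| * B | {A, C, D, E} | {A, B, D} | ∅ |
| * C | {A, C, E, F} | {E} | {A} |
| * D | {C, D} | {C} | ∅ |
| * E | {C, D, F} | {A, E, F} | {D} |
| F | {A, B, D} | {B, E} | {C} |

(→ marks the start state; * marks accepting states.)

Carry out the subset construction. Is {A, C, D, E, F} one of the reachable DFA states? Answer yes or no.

yes

Start state of the DFA: {A} (ε-closure of the NFA start).
{A} --a--> {B, D, E}  [new]
{A} --b--> ∅  [new]
{B, D, E} --a--> {A, C, D, E, F}  [new]
{B, D, E} --b--> {A, B, C, D, E, F}  [new]
∅ --a--> ∅  [seen]
∅ --b--> ∅  [seen]
{A, C, D, E, F} --a--> {A, B, C, D, E, F}  [seen]
{A, C, D, E, F} --b--> {A, B, C, D, E, F}  [seen]
{A, B, C, D, E, F} --a--> {A, B, C, D, E, F}  [seen]
{A, B, C, D, E, F} --b--> {A, B, C, D, E, F}  [seen]
Reachable DFA states: {A}, {B, D, E}, ∅, {A, C, D, E, F}, {A, B, C, D, E, F}.
{A, C, D, E, F} is among them.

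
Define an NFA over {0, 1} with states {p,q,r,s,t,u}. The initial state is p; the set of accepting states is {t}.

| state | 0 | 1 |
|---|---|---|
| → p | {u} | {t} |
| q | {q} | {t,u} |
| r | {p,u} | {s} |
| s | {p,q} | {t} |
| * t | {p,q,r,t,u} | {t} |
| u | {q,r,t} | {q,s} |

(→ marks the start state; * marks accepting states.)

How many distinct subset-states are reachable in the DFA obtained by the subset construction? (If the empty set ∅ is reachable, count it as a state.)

Start state of the DFA: {p}.
{p} --0--> {u}  [new]
{p} --1--> {t}  [new]
{u} --0--> {q,r,t}  [new]
{u} --1--> {q,s}  [new]
{t} --0--> {p,q,r,t,u}  [new]
{t} --1--> {t}  [seen]
{q,r,t} --0--> {p,q,r,t,u}  [seen]
{q,r,t} --1--> {s,t,u}  [new]
{q,s} --0--> {p,q}  [new]
{q,s} --1--> {t,u}  [new]
{p,q,r,t,u} --0--> {p,q,r,t,u}  [seen]
{p,q,r,t,u} --1--> {q,s,t,u}  [new]
{s,t,u} --0--> {p,q,r,t,u}  [seen]
{s,t,u} --1--> {q,s,t}  [new]
{p,q} --0--> {q,u}  [new]
{p,q} --1--> {t,u}  [seen]
{t,u} --0--> {p,q,r,t,u}  [seen]
{t,u} --1--> {q,s,t}  [seen]
{q,s,t,u} --0--> {p,q,r,t,u}  [seen]
{q,s,t,u} --1--> {q,s,t,u}  [seen]
{q,s,t} --0--> {p,q,r,t,u}  [seen]
{q,s,t} --1--> {t,u}  [seen]
{q,u} --0--> {q,r,t}  [seen]
{q,u} --1--> {q,s,t,u}  [seen]
Reachable DFA states: {p}, {u}, {t}, {q,r,t}, {q,s}, {p,q,r,t,u}, {s,t,u}, {p,q}, {t,u}, {q,s,t,u}, {q,s,t}, {q,u}.

12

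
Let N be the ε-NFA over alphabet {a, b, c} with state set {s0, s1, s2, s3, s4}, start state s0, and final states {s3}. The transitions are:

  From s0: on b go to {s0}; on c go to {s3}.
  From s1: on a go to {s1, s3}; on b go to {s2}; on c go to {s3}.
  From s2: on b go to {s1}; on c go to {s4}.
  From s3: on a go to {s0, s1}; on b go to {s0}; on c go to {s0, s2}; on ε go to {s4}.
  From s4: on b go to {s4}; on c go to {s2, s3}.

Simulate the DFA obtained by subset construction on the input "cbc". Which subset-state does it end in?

Start: {s0}.
δ(s0,c) = {s3}.
Union: {s3}.
ε-closure gives {s3, s4}.
After c: {s3, s4}.
δ(s3,b) = {s0}; δ(s4,b) = {s4}.
Union: {s0, s4}.
After b: {s0, s4}.
δ(s0,c) = {s3}; δ(s4,c) = {s2, s3}.
Union: {s2, s3}.
ε-closure gives {s2, s3, s4}.
After c: {s2, s3, s4}.

{s2, s3, s4}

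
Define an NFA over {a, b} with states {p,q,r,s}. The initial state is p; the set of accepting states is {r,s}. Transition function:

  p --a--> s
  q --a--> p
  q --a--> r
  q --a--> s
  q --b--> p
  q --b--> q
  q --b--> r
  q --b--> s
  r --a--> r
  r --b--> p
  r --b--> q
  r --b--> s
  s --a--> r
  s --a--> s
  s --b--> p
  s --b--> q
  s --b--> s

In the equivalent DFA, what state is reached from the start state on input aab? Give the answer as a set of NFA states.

Start: {p}.
δ(p,a) = {s}.
Union: {s}.
After a: {s}.
δ(s,a) = {r,s}.
Union: {r,s}.
After a: {r,s}.
δ(r,b) = {p,q,s}; δ(s,b) = {p,q,s}.
Union: {p,q,s}.
After b: {p,q,s}.

{p,q,s}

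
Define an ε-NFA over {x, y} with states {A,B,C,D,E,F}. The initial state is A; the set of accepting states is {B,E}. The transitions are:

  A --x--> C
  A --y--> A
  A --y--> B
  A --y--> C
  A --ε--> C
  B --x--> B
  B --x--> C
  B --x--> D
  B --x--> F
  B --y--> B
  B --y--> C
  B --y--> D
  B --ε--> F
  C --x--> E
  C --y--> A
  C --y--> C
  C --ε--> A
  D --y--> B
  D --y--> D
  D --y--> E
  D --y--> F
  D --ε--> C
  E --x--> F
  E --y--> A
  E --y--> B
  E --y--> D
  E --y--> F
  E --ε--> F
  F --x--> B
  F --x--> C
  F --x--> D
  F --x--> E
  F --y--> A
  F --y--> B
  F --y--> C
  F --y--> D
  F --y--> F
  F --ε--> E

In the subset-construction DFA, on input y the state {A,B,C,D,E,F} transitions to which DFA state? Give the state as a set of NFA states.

{A,B,C,D,E,F}

δ(A,y) = {A,B,C}; δ(B,y) = {B,C,D}; δ(C,y) = {A,C}; δ(D,y) = {B,D,E,F}; δ(E,y) = {A,B,D,F}; δ(F,y) = {A,B,C,D,F}.
Union: {A,B,C,D,E,F}.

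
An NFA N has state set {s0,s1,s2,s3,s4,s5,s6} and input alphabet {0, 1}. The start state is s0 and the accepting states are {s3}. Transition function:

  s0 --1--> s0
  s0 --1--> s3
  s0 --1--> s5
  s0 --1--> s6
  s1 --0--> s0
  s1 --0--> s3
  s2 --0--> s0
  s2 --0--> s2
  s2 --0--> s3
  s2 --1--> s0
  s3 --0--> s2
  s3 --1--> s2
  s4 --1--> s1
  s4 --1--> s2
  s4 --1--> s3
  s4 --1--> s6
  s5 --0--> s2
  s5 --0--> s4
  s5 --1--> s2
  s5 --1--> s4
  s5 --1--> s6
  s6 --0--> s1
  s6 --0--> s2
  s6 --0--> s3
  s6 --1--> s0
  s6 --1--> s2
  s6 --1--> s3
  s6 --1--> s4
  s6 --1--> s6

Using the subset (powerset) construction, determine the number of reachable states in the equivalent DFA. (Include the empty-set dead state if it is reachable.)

12

Start state of the DFA: {s0}.
{s0} --0--> ∅  [new]
{s0} --1--> {s0,s3,s5,s6}  [new]
∅ --0--> ∅  [seen]
∅ --1--> ∅  [seen]
{s0,s3,s5,s6} --0--> {s1,s2,s3,s4}  [new]
{s0,s3,s5,s6} --1--> {s0,s2,s3,s4,s5,s6}  [new]
{s1,s2,s3,s4} --0--> {s0,s2,s3}  [new]
{s1,s2,s3,s4} --1--> {s0,s1,s2,s3,s6}  [new]
{s0,s2,s3,s4,s5,s6} --0--> {s0,s1,s2,s3,s4}  [new]
{s0,s2,s3,s4,s5,s6} --1--> {s0,s1,s2,s3,s4,s5,s6}  [new]
{s0,s2,s3} --0--> {s0,s2,s3}  [seen]
{s0,s2,s3} --1--> {s0,s2,s3,s5,s6}  [new]
{s0,s1,s2,s3,s6} --0--> {s0,s1,s2,s3}  [new]
{s0,s1,s2,s3,s6} --1--> {s0,s2,s3,s4,s5,s6}  [seen]
{s0,s1,s2,s3,s4} --0--> {s0,s2,s3}  [seen]
{s0,s1,s2,s3,s4} --1--> {s0,s1,s2,s3,s5,s6}  [new]
{s0,s1,s2,s3,s4,s5,s6} --0--> {s0,s1,s2,s3,s4}  [seen]
{s0,s1,s2,s3,s4,s5,s6} --1--> {s0,s1,s2,s3,s4,s5,s6}  [seen]
{s0,s2,s3,s5,s6} --0--> {s0,s1,s2,s3,s4}  [seen]
{s0,s2,s3,s5,s6} --1--> {s0,s2,s3,s4,s5,s6}  [seen]
{s0,s1,s2,s3} --0--> {s0,s2,s3}  [seen]
{s0,s1,s2,s3} --1--> {s0,s2,s3,s5,s6}  [seen]
{s0,s1,s2,s3,s5,s6} --0--> {s0,s1,s2,s3,s4}  [seen]
{s0,s1,s2,s3,s5,s6} --1--> {s0,s2,s3,s4,s5,s6}  [seen]
Reachable DFA states: {s0}, ∅, {s0,s3,s5,s6}, {s1,s2,s3,s4}, {s0,s2,s3,s4,s5,s6}, {s0,s2,s3}, {s0,s1,s2,s3,s6}, {s0,s1,s2,s3,s4}, {s0,s1,s2,s3,s4,s5,s6}, {s0,s2,s3,s5,s6}, {s0,s1,s2,s3}, {s0,s1,s2,s3,s5,s6}.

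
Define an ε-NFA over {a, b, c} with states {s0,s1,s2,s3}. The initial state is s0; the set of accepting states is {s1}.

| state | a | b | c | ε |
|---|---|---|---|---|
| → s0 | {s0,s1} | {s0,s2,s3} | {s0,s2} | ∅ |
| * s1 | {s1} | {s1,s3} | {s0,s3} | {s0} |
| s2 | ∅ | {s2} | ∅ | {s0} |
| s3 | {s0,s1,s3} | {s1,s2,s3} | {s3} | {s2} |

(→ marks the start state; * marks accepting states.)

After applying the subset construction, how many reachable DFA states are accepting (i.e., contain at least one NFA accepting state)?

2

Start state of the DFA: {s0} (ε-closure of the NFA start).
{s0} --a--> {s0,s1}  [new]
{s0} --b--> {s0,s2,s3}  [new]
{s0} --c--> {s0,s2}  [new]
{s0,s1} --a--> {s0,s1}  [seen]
{s0,s1} --b--> {s0,s1,s2,s3}  [new]
{s0,s1} --c--> {s0,s2,s3}  [seen]
{s0,s2,s3} --a--> {s0,s1,s2,s3}  [seen]
{s0,s2,s3} --b--> {s0,s1,s2,s3}  [seen]
{s0,s2,s3} --c--> {s0,s2,s3}  [seen]
{s0,s2} --a--> {s0,s1}  [seen]
{s0,s2} --b--> {s0,s2,s3}  [seen]
{s0,s2} --c--> {s0,s2}  [seen]
{s0,s1,s2,s3} --a--> {s0,s1,s2,s3}  [seen]
{s0,s1,s2,s3} --b--> {s0,s1,s2,s3}  [seen]
{s0,s1,s2,s3} --c--> {s0,s2,s3}  [seen]
Reachable DFA states: {s0}, {s0,s1}, {s0,s2,s3}, {s0,s2}, {s0,s1,s2,s3}.
Accepting DFA states (contain an NFA accepting state): {s0,s1}, {s0,s1,s2,s3}.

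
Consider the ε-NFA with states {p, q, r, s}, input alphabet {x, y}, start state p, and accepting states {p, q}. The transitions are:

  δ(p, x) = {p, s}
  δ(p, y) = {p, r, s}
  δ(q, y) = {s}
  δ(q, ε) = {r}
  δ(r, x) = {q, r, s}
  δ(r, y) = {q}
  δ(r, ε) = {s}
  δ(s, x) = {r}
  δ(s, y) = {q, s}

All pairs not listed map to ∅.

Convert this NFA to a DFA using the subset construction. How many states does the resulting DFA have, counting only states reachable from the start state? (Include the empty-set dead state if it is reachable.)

4

Start state of the DFA: {p} (ε-closure of the NFA start).
{p} --x--> {p, s}  [new]
{p} --y--> {p, r, s}  [new]
{p, s} --x--> {p, r, s}  [seen]
{p, s} --y--> {p, q, r, s}  [new]
{p, r, s} --x--> {p, q, r, s}  [seen]
{p, r, s} --y--> {p, q, r, s}  [seen]
{p, q, r, s} --x--> {p, q, r, s}  [seen]
{p, q, r, s} --y--> {p, q, r, s}  [seen]
Reachable DFA states: {p}, {p, s}, {p, r, s}, {p, q, r, s}.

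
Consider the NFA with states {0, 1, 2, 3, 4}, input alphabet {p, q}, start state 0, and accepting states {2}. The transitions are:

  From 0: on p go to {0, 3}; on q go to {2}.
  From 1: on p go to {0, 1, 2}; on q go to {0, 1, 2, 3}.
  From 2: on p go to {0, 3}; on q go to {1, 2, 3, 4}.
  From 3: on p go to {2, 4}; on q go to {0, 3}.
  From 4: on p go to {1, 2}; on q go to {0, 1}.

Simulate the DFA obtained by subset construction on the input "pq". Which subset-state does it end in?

{0, 2, 3}

Start: {0}.
δ(0,p) = {0, 3}.
Union: {0, 3}.
After p: {0, 3}.
δ(0,q) = {2}; δ(3,q) = {0, 3}.
Union: {0, 2, 3}.
After q: {0, 2, 3}.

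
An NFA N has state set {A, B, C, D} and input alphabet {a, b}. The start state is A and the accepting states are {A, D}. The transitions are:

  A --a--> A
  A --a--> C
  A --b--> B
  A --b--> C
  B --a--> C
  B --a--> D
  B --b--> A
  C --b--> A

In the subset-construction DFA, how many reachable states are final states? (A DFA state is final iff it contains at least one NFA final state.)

5

Start state of the DFA: {A}.
{A} --a--> {A, C}  [new]
{A} --b--> {B, C}  [new]
{A, C} --a--> {A, C}  [seen]
{A, C} --b--> {A, B, C}  [new]
{B, C} --a--> {C, D}  [new]
{B, C} --b--> {A}  [seen]
{A, B, C} --a--> {A, C, D}  [new]
{A, B, C} --b--> {A, B, C}  [seen]
{C, D} --a--> ∅  [new]
{C, D} --b--> {A}  [seen]
{A, C, D} --a--> {A, C}  [seen]
{A, C, D} --b--> {A, B, C}  [seen]
∅ --a--> ∅  [seen]
∅ --b--> ∅  [seen]
Reachable DFA states: {A}, {A, C}, {B, C}, {A, B, C}, {C, D}, {A, C, D}, ∅.
Accepting DFA states (contain an NFA accepting state): {A}, {A, C}, {A, B, C}, {C, D}, {A, C, D}.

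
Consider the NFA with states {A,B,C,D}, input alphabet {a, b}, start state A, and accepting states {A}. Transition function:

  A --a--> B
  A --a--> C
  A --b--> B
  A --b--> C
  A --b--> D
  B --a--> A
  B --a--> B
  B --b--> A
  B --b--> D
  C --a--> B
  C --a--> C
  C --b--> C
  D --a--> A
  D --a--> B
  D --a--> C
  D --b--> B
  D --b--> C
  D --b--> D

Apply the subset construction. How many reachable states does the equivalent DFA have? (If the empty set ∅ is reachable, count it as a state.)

Start state of the DFA: {A}.
{A} --a--> {B,C}  [new]
{A} --b--> {B,C,D}  [new]
{B,C} --a--> {A,B,C}  [new]
{B,C} --b--> {A,C,D}  [new]
{B,C,D} --a--> {A,B,C}  [seen]
{B,C,D} --b--> {A,B,C,D}  [new]
{A,B,C} --a--> {A,B,C}  [seen]
{A,B,C} --b--> {A,B,C,D}  [seen]
{A,C,D} --a--> {A,B,C}  [seen]
{A,C,D} --b--> {B,C,D}  [seen]
{A,B,C,D} --a--> {A,B,C}  [seen]
{A,B,C,D} --b--> {A,B,C,D}  [seen]
Reachable DFA states: {A}, {B,C}, {B,C,D}, {A,B,C}, {A,C,D}, {A,B,C,D}.

6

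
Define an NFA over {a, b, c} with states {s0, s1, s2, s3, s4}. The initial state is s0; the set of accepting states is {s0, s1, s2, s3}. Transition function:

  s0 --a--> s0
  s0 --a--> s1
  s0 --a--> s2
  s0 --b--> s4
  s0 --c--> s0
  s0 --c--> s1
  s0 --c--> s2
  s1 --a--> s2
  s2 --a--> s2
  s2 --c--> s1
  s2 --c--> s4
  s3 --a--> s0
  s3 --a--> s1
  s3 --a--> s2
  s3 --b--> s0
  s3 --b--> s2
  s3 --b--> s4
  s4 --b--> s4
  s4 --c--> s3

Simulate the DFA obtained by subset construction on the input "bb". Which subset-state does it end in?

{s4}

Start: {s0}.
δ(s0,b) = {s4}.
Union: {s4}.
After b: {s4}.
δ(s4,b) = {s4}.
Union: {s4}.
After b: {s4}.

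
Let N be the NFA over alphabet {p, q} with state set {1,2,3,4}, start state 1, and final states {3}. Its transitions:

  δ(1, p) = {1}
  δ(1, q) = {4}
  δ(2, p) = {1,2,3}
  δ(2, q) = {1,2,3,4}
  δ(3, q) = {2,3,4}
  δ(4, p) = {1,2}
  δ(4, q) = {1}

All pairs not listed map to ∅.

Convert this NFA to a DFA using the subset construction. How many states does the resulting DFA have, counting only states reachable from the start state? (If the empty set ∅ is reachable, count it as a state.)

Start state of the DFA: {1}.
{1} --p--> {1}  [seen]
{1} --q--> {4}  [new]
{4} --p--> {1,2}  [new]
{4} --q--> {1}  [seen]
{1,2} --p--> {1,2,3}  [new]
{1,2} --q--> {1,2,3,4}  [new]
{1,2,3} --p--> {1,2,3}  [seen]
{1,2,3} --q--> {1,2,3,4}  [seen]
{1,2,3,4} --p--> {1,2,3}  [seen]
{1,2,3,4} --q--> {1,2,3,4}  [seen]
Reachable DFA states: {1}, {4}, {1,2}, {1,2,3}, {1,2,3,4}.

5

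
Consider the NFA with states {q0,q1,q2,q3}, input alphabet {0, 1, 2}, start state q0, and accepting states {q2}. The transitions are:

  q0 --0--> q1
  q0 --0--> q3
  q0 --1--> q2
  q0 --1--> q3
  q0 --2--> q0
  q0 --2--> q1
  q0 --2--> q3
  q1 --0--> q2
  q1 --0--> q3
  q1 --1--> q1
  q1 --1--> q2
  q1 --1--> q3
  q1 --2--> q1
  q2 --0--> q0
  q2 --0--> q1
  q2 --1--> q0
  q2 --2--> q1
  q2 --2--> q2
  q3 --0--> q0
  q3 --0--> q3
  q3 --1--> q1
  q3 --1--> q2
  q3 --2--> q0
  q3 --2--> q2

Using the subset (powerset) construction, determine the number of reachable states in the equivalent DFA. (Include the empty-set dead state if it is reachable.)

8

Start state of the DFA: {q0}.
{q0} --0--> {q1,q3}  [new]
{q0} --1--> {q2,q3}  [new]
{q0} --2--> {q0,q1,q3}  [new]
{q1,q3} --0--> {q0,q2,q3}  [new]
{q1,q3} --1--> {q1,q2,q3}  [new]
{q1,q3} --2--> {q0,q1,q2}  [new]
{q2,q3} --0--> {q0,q1,q3}  [seen]
{q2,q3} --1--> {q0,q1,q2}  [seen]
{q2,q3} --2--> {q0,q1,q2}  [seen]
{q0,q1,q3} --0--> {q0,q1,q2,q3}  [new]
{q0,q1,q3} --1--> {q1,q2,q3}  [seen]
{q0,q1,q3} --2--> {q0,q1,q2,q3}  [seen]
{q0,q2,q3} --0--> {q0,q1,q3}  [seen]
{q0,q2,q3} --1--> {q0,q1,q2,q3}  [seen]
{q0,q2,q3} --2--> {q0,q1,q2,q3}  [seen]
{q1,q2,q3} --0--> {q0,q1,q2,q3}  [seen]
{q1,q2,q3} --1--> {q0,q1,q2,q3}  [seen]
{q1,q2,q3} --2--> {q0,q1,q2}  [seen]
{q0,q1,q2} --0--> {q0,q1,q2,q3}  [seen]
{q0,q1,q2} --1--> {q0,q1,q2,q3}  [seen]
{q0,q1,q2} --2--> {q0,q1,q2,q3}  [seen]
{q0,q1,q2,q3} --0--> {q0,q1,q2,q3}  [seen]
{q0,q1,q2,q3} --1--> {q0,q1,q2,q3}  [seen]
{q0,q1,q2,q3} --2--> {q0,q1,q2,q3}  [seen]
Reachable DFA states: {q0}, {q1,q3}, {q2,q3}, {q0,q1,q3}, {q0,q2,q3}, {q1,q2,q3}, {q0,q1,q2}, {q0,q1,q2,q3}.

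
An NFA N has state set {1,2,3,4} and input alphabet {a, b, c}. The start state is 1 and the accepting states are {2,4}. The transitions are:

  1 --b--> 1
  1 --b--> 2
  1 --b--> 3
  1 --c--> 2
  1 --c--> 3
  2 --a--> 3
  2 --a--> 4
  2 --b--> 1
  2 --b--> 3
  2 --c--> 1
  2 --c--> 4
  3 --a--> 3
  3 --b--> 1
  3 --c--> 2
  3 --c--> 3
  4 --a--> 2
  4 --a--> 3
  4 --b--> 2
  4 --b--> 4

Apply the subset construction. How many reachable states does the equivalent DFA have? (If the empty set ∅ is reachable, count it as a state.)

Start state of the DFA: {1}.
{1} --a--> ∅  [new]
{1} --b--> {1,2,3}  [new]
{1} --c--> {2,3}  [new]
∅ --a--> ∅  [seen]
∅ --b--> ∅  [seen]
∅ --c--> ∅  [seen]
{1,2,3} --a--> {3,4}  [new]
{1,2,3} --b--> {1,2,3}  [seen]
{1,2,3} --c--> {1,2,3,4}  [new]
{2,3} --a--> {3,4}  [seen]
{2,3} --b--> {1,3}  [new]
{2,3} --c--> {1,2,3,4}  [seen]
{3,4} --a--> {2,3}  [seen]
{3,4} --b--> {1,2,4}  [new]
{3,4} --c--> {2,3}  [seen]
{1,2,3,4} --a--> {2,3,4}  [new]
{1,2,3,4} --b--> {1,2,3,4}  [seen]
{1,2,3,4} --c--> {1,2,3,4}  [seen]
{1,3} --a--> {3}  [new]
{1,3} --b--> {1,2,3}  [seen]
{1,3} --c--> {2,3}  [seen]
{1,2,4} --a--> {2,3,4}  [seen]
{1,2,4} --b--> {1,2,3,4}  [seen]
{1,2,4} --c--> {1,2,3,4}  [seen]
{2,3,4} --a--> {2,3,4}  [seen]
{2,3,4} --b--> {1,2,3,4}  [seen]
{2,3,4} --c--> {1,2,3,4}  [seen]
{3} --a--> {3}  [seen]
{3} --b--> {1}  [seen]
{3} --c--> {2,3}  [seen]
Reachable DFA states: {1}, ∅, {1,2,3}, {2,3}, {3,4}, {1,2,3,4}, {1,3}, {1,2,4}, {2,3,4}, {3}.

10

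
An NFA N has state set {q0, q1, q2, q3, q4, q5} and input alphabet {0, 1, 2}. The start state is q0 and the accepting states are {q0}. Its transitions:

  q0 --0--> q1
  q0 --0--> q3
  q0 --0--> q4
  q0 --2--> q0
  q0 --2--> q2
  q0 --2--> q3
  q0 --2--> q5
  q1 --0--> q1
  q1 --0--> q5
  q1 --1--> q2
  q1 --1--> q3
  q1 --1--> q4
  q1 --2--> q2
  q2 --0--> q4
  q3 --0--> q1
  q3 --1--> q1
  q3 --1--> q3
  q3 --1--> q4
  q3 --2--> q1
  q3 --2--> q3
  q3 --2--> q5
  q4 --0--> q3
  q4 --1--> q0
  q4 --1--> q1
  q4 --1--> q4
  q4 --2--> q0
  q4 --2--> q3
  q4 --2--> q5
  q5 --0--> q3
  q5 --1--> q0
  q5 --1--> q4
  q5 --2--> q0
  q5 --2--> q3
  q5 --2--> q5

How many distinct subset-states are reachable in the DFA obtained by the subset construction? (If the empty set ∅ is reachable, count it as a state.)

9

Start state of the DFA: {q0}.
{q0} --0--> {q1, q3, q4}  [new]
{q0} --1--> ∅  [new]
{q0} --2--> {q0, q2, q3, q5}  [new]
{q1, q3, q4} --0--> {q1, q3, q5}  [new]
{q1, q3, q4} --1--> {q0, q1, q2, q3, q4}  [new]
{q1, q3, q4} --2--> {q0, q1, q2, q3, q5}  [new]
∅ --0--> ∅  [seen]
∅ --1--> ∅  [seen]
∅ --2--> ∅  [seen]
{q0, q2, q3, q5} --0--> {q1, q3, q4}  [seen]
{q0, q2, q3, q5} --1--> {q0, q1, q3, q4}  [new]
{q0, q2, q3, q5} --2--> {q0, q1, q2, q3, q5}  [seen]
{q1, q3, q5} --0--> {q1, q3, q5}  [seen]
{q1, q3, q5} --1--> {q0, q1, q2, q3, q4}  [seen]
{q1, q3, q5} --2--> {q0, q1, q2, q3, q5}  [seen]
{q0, q1, q2, q3, q4} --0--> {q1, q3, q4, q5}  [new]
{q0, q1, q2, q3, q4} --1--> {q0, q1, q2, q3, q4}  [seen]
{q0, q1, q2, q3, q4} --2--> {q0, q1, q2, q3, q5}  [seen]
{q0, q1, q2, q3, q5} --0--> {q1, q3, q4, q5}  [seen]
{q0, q1, q2, q3, q5} --1--> {q0, q1, q2, q3, q4}  [seen]
{q0, q1, q2, q3, q5} --2--> {q0, q1, q2, q3, q5}  [seen]
{q0, q1, q3, q4} --0--> {q1, q3, q4, q5}  [seen]
{q0, q1, q3, q4} --1--> {q0, q1, q2, q3, q4}  [seen]
{q0, q1, q3, q4} --2--> {q0, q1, q2, q3, q5}  [seen]
{q1, q3, q4, q5} --0--> {q1, q3, q5}  [seen]
{q1, q3, q4, q5} --1--> {q0, q1, q2, q3, q4}  [seen]
{q1, q3, q4, q5} --2--> {q0, q1, q2, q3, q5}  [seen]
Reachable DFA states: {q0}, {q1, q3, q4}, ∅, {q0, q2, q3, q5}, {q1, q3, q5}, {q0, q1, q2, q3, q4}, {q0, q1, q2, q3, q5}, {q0, q1, q3, q4}, {q1, q3, q4, q5}.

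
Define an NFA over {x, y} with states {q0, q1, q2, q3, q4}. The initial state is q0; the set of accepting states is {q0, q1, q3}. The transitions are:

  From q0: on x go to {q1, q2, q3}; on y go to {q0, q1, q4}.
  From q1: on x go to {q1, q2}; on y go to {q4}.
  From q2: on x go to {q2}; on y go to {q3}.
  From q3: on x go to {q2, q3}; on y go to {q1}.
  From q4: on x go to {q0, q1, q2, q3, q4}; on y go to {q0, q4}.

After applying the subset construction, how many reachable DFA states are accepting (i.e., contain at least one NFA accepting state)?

Start state of the DFA: {q0}.
{q0} --x--> {q1, q2, q3}  [new]
{q0} --y--> {q0, q1, q4}  [new]
{q1, q2, q3} --x--> {q1, q2, q3}  [seen]
{q1, q2, q3} --y--> {q1, q3, q4}  [new]
{q0, q1, q4} --x--> {q0, q1, q2, q3, q4}  [new]
{q0, q1, q4} --y--> {q0, q1, q4}  [seen]
{q1, q3, q4} --x--> {q0, q1, q2, q3, q4}  [seen]
{q1, q3, q4} --y--> {q0, q1, q4}  [seen]
{q0, q1, q2, q3, q4} --x--> {q0, q1, q2, q3, q4}  [seen]
{q0, q1, q2, q3, q4} --y--> {q0, q1, q3, q4}  [new]
{q0, q1, q3, q4} --x--> {q0, q1, q2, q3, q4}  [seen]
{q0, q1, q3, q4} --y--> {q0, q1, q4}  [seen]
Reachable DFA states: {q0}, {q1, q2, q3}, {q0, q1, q4}, {q1, q3, q4}, {q0, q1, q2, q3, q4}, {q0, q1, q3, q4}.
Accepting DFA states (contain an NFA accepting state): {q0}, {q1, q2, q3}, {q0, q1, q4}, {q1, q3, q4}, {q0, q1, q2, q3, q4}, {q0, q1, q3, q4}.

6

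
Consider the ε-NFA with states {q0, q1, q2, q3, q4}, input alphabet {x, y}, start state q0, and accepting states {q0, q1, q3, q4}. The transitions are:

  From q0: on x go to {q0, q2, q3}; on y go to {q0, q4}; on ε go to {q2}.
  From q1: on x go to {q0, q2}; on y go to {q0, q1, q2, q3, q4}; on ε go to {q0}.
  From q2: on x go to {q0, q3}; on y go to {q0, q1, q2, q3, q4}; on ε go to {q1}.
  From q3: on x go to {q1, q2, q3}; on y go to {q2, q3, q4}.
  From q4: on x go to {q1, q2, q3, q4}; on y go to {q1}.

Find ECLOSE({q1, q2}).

Begin with {q1, q2}.
q1 →ε {q0}; add q0.
ε-closure = {q0, q1, q2}.

{q0, q1, q2}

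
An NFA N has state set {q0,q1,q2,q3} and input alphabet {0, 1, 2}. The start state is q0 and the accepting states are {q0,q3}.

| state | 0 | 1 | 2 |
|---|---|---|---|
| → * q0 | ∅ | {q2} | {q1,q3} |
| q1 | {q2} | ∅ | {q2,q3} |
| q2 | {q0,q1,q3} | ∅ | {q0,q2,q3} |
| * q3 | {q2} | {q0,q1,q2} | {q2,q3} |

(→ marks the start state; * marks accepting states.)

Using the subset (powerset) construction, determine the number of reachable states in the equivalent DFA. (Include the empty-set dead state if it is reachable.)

10

Start state of the DFA: {q0}.
{q0} --0--> ∅  [new]
{q0} --1--> {q2}  [new]
{q0} --2--> {q1,q3}  [new]
∅ --0--> ∅  [seen]
∅ --1--> ∅  [seen]
∅ --2--> ∅  [seen]
{q2} --0--> {q0,q1,q3}  [new]
{q2} --1--> ∅  [seen]
{q2} --2--> {q0,q2,q3}  [new]
{q1,q3} --0--> {q2}  [seen]
{q1,q3} --1--> {q0,q1,q2}  [new]
{q1,q3} --2--> {q2,q3}  [new]
{q0,q1,q3} --0--> {q2}  [seen]
{q0,q1,q3} --1--> {q0,q1,q2}  [seen]
{q0,q1,q3} --2--> {q1,q2,q3}  [new]
{q0,q2,q3} --0--> {q0,q1,q2,q3}  [new]
{q0,q2,q3} --1--> {q0,q1,q2}  [seen]
{q0,q2,q3} --2--> {q0,q1,q2,q3}  [seen]
{q0,q1,q2} --0--> {q0,q1,q2,q3}  [seen]
{q0,q1,q2} --1--> {q2}  [seen]
{q0,q1,q2} --2--> {q0,q1,q2,q3}  [seen]
{q2,q3} --0--> {q0,q1,q2,q3}  [seen]
{q2,q3} --1--> {q0,q1,q2}  [seen]
{q2,q3} --2--> {q0,q2,q3}  [seen]
{q1,q2,q3} --0--> {q0,q1,q2,q3}  [seen]
{q1,q2,q3} --1--> {q0,q1,q2}  [seen]
{q1,q2,q3} --2--> {q0,q2,q3}  [seen]
{q0,q1,q2,q3} --0--> {q0,q1,q2,q3}  [seen]
{q0,q1,q2,q3} --1--> {q0,q1,q2}  [seen]
{q0,q1,q2,q3} --2--> {q0,q1,q2,q3}  [seen]
Reachable DFA states: {q0}, ∅, {q2}, {q1,q3}, {q0,q1,q3}, {q0,q2,q3}, {q0,q1,q2}, {q2,q3}, {q1,q2,q3}, {q0,q1,q2,q3}.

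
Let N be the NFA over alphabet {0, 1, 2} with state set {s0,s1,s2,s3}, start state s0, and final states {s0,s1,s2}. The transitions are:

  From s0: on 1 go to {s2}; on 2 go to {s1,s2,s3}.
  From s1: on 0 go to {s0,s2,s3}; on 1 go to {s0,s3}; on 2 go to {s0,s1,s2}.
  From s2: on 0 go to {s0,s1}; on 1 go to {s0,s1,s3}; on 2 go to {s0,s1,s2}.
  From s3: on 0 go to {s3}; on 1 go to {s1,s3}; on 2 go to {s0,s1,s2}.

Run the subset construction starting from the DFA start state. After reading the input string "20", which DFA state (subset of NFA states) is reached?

{s0,s1,s2,s3}

Start: {s0}.
δ(s0,2) = {s1,s2,s3}.
Union: {s1,s2,s3}.
After 2: {s1,s2,s3}.
δ(s1,0) = {s0,s2,s3}; δ(s2,0) = {s0,s1}; δ(s3,0) = {s3}.
Union: {s0,s1,s2,s3}.
After 0: {s0,s1,s2,s3}.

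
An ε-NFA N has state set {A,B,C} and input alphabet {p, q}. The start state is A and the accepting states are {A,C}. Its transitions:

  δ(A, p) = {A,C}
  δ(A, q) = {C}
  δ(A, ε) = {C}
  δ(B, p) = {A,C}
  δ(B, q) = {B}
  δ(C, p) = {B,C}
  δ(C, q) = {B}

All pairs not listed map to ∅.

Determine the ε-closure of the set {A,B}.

Begin with {A,B}.
A →ε {C}; add C.
ε-closure = {A,B,C}.

{A,B,C}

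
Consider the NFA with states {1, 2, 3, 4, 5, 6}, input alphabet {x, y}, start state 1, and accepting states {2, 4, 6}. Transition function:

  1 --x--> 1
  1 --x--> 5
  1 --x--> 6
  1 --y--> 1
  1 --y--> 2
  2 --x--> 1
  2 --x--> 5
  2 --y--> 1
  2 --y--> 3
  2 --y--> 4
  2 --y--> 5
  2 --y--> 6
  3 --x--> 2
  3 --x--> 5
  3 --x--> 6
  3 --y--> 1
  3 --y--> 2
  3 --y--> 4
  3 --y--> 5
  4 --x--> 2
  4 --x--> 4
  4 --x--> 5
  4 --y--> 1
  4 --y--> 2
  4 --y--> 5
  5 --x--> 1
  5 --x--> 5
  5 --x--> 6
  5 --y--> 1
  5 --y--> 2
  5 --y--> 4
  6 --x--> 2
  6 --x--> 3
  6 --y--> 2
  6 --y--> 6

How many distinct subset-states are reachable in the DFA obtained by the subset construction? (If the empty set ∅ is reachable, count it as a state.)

Start state of the DFA: {1}.
{1} --x--> {1, 5, 6}  [new]
{1} --y--> {1, 2}  [new]
{1, 5, 6} --x--> {1, 2, 3, 5, 6}  [new]
{1, 5, 6} --y--> {1, 2, 4, 6}  [new]
{1, 2} --x--> {1, 5, 6}  [seen]
{1, 2} --y--> {1, 2, 3, 4, 5, 6}  [new]
{1, 2, 3, 5, 6} --x--> {1, 2, 3, 5, 6}  [seen]
{1, 2, 3, 5, 6} --y--> {1, 2, 3, 4, 5, 6}  [seen]
{1, 2, 4, 6} --x--> {1, 2, 3, 4, 5, 6}  [seen]
{1, 2, 4, 6} --y--> {1, 2, 3, 4, 5, 6}  [seen]
{1, 2, 3, 4, 5, 6} --x--> {1, 2, 3, 4, 5, 6}  [seen]
{1, 2, 3, 4, 5, 6} --y--> {1, 2, 3, 4, 5, 6}  [seen]
Reachable DFA states: {1}, {1, 5, 6}, {1, 2}, {1, 2, 3, 5, 6}, {1, 2, 4, 6}, {1, 2, 3, 4, 5, 6}.

6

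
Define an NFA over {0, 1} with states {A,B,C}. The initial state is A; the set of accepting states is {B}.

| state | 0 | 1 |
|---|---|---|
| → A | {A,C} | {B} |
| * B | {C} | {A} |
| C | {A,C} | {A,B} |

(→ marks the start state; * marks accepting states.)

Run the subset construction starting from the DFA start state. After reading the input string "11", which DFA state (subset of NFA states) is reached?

Start: {A}.
δ(A,1) = {B}.
Union: {B}.
After 1: {B}.
δ(B,1) = {A}.
Union: {A}.
After 1: {A}.

{A}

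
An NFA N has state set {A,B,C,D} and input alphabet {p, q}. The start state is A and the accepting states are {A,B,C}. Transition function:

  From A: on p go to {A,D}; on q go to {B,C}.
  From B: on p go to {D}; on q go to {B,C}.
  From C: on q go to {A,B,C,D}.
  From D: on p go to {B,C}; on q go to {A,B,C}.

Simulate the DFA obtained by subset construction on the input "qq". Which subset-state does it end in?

{A,B,C,D}

Start: {A}.
δ(A,q) = {B,C}.
Union: {B,C}.
After q: {B,C}.
δ(B,q) = {B,C}; δ(C,q) = {A,B,C,D}.
Union: {A,B,C,D}.
After q: {A,B,C,D}.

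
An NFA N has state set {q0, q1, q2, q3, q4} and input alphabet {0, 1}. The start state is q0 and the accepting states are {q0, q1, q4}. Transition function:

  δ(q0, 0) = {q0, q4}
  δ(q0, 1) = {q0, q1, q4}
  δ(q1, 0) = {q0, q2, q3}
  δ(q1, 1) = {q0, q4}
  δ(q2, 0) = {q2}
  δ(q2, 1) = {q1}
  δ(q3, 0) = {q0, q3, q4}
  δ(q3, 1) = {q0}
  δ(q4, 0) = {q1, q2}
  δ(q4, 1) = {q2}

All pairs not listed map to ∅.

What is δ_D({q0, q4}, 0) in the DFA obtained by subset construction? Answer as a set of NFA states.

δ(q0,0) = {q0, q4}; δ(q4,0) = {q1, q2}.
Union: {q0, q1, q2, q4}.

{q0, q1, q2, q4}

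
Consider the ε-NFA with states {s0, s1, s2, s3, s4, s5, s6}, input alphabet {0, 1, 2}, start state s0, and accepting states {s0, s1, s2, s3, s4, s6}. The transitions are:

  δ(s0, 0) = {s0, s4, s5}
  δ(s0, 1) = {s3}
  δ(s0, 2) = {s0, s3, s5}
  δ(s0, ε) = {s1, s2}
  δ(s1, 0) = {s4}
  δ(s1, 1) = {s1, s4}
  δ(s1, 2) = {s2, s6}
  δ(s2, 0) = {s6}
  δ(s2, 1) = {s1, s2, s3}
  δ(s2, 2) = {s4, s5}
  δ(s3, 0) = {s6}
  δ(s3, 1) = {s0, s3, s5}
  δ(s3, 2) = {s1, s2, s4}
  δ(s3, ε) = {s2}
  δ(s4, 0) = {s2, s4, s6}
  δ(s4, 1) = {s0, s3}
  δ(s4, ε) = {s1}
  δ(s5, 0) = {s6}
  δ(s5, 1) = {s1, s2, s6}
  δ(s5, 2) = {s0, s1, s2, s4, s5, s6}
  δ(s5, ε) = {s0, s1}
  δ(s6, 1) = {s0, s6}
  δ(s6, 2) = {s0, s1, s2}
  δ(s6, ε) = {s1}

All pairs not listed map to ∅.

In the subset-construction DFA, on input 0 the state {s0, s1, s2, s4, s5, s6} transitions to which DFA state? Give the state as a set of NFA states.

δ(s0,0) = {s0, s4, s5}; δ(s1,0) = {s4}; δ(s2,0) = {s6}; δ(s4,0) = {s2, s4, s6}; δ(s5,0) = {s6}; δ(s6,0) = ∅.
Union: {s0, s2, s4, s5, s6}.
ε-closure gives {s0, s1, s2, s4, s5, s6}.

{s0, s1, s2, s4, s5, s6}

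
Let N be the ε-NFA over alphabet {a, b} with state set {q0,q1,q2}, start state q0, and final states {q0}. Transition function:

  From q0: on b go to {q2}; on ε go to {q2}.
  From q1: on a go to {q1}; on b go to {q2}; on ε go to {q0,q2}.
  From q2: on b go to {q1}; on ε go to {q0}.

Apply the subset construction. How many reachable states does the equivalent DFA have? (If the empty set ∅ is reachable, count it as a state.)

3

Start state of the DFA: {q0,q2} (ε-closure of the NFA start).
{q0,q2} --a--> ∅  [new]
{q0,q2} --b--> {q0,q1,q2}  [new]
∅ --a--> ∅  [seen]
∅ --b--> ∅  [seen]
{q0,q1,q2} --a--> {q0,q1,q2}  [seen]
{q0,q1,q2} --b--> {q0,q1,q2}  [seen]
Reachable DFA states: {q0,q2}, ∅, {q0,q1,q2}.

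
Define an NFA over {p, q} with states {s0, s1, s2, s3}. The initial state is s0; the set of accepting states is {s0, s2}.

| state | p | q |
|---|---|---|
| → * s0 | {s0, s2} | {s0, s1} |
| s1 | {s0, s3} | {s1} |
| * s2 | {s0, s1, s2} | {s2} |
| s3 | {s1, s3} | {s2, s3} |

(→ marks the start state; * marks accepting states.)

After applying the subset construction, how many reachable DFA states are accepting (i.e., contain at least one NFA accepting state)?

Start state of the DFA: {s0}.
{s0} --p--> {s0, s2}  [new]
{s0} --q--> {s0, s1}  [new]
{s0, s2} --p--> {s0, s1, s2}  [new]
{s0, s2} --q--> {s0, s1, s2}  [seen]
{s0, s1} --p--> {s0, s2, s3}  [new]
{s0, s1} --q--> {s0, s1}  [seen]
{s0, s1, s2} --p--> {s0, s1, s2, s3}  [new]
{s0, s1, s2} --q--> {s0, s1, s2}  [seen]
{s0, s2, s3} --p--> {s0, s1, s2, s3}  [seen]
{s0, s2, s3} --q--> {s0, s1, s2, s3}  [seen]
{s0, s1, s2, s3} --p--> {s0, s1, s2, s3}  [seen]
{s0, s1, s2, s3} --q--> {s0, s1, s2, s3}  [seen]
Reachable DFA states: {s0}, {s0, s2}, {s0, s1}, {s0, s1, s2}, {s0, s2, s3}, {s0, s1, s2, s3}.
Accepting DFA states (contain an NFA accepting state): {s0}, {s0, s2}, {s0, s1}, {s0, s1, s2}, {s0, s2, s3}, {s0, s1, s2, s3}.

6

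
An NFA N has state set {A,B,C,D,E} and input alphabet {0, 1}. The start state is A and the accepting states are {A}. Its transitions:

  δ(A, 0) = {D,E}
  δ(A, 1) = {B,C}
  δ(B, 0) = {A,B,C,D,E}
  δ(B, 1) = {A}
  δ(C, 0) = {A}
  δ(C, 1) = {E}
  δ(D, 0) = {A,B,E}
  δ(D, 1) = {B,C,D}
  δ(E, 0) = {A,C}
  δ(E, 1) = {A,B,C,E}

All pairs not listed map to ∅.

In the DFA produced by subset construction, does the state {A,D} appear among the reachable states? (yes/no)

no

Start state of the DFA: {A}.
{A} --0--> {D,E}  [new]
{A} --1--> {B,C}  [new]
{D,E} --0--> {A,B,C,E}  [new]
{D,E} --1--> {A,B,C,D,E}  [new]
{B,C} --0--> {A,B,C,D,E}  [seen]
{B,C} --1--> {A,E}  [new]
{A,B,C,E} --0--> {A,B,C,D,E}  [seen]
{A,B,C,E} --1--> {A,B,C,E}  [seen]
{A,B,C,D,E} --0--> {A,B,C,D,E}  [seen]
{A,B,C,D,E} --1--> {A,B,C,D,E}  [seen]
{A,E} --0--> {A,C,D,E}  [new]
{A,E} --1--> {A,B,C,E}  [seen]
{A,C,D,E} --0--> {A,B,C,D,E}  [seen]
{A,C,D,E} --1--> {A,B,C,D,E}  [seen]
Reachable DFA states: {A}, {D,E}, {B,C}, {A,B,C,E}, {A,B,C,D,E}, {A,E}, {A,C,D,E}.
{A,D} is not among them.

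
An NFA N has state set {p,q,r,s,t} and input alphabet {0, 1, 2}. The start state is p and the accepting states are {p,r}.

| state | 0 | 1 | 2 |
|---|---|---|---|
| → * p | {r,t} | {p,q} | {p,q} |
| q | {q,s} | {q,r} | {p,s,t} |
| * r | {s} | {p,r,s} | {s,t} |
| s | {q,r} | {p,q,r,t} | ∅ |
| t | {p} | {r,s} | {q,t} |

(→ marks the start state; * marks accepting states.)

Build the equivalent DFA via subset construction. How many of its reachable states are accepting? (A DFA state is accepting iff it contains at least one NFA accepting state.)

13

Start state of the DFA: {p}.
{p} --0--> {r,t}  [new]
{p} --1--> {p,q}  [new]
{p} --2--> {p,q}  [seen]
{r,t} --0--> {p,s}  [new]
{r,t} --1--> {p,r,s}  [new]
{r,t} --2--> {q,s,t}  [new]
{p,q} --0--> {q,r,s,t}  [new]
{p,q} --1--> {p,q,r}  [new]
{p,q} --2--> {p,q,s,t}  [new]
{p,s} --0--> {q,r,t}  [new]
{p,s} --1--> {p,q,r,t}  [new]
{p,s} --2--> {p,q}  [seen]
{p,r,s} --0--> {q,r,s,t}  [seen]
{p,r,s} --1--> {p,q,r,s,t}  [new]
{p,r,s} --2--> {p,q,s,t}  [seen]
{q,s,t} --0--> {p,q,r,s}  [new]
{q,s,t} --1--> {p,q,r,s,t}  [seen]
{q,s,t} --2--> {p,q,s,t}  [seen]
{q,r,s,t} --0--> {p,q,r,s}  [seen]
{q,r,s,t} --1--> {p,q,r,s,t}  [seen]
{q,r,s,t} --2--> {p,q,s,t}  [seen]
{p,q,r} --0--> {q,r,s,t}  [seen]
{p,q,r} --1--> {p,q,r,s}  [seen]
{p,q,r} --2--> {p,q,s,t}  [seen]
{p,q,s,t} --0--> {p,q,r,s,t}  [seen]
{p,q,s,t} --1--> {p,q,r,s,t}  [seen]
{p,q,s,t} --2--> {p,q,s,t}  [seen]
{q,r,t} --0--> {p,q,s}  [new]
{q,r,t} --1--> {p,q,r,s}  [seen]
{q,r,t} --2--> {p,q,s,t}  [seen]
{p,q,r,t} --0--> {p,q,r,s,t}  [seen]
{p,q,r,t} --1--> {p,q,r,s}  [seen]
{p,q,r,t} --2--> {p,q,s,t}  [seen]
{p,q,r,s,t} --0--> {p,q,r,s,t}  [seen]
{p,q,r,s,t} --1--> {p,q,r,s,t}  [seen]
{p,q,r,s,t} --2--> {p,q,s,t}  [seen]
{p,q,r,s} --0--> {q,r,s,t}  [seen]
{p,q,r,s} --1--> {p,q,r,s,t}  [seen]
{p,q,r,s} --2--> {p,q,s,t}  [seen]
{p,q,s} --0--> {q,r,s,t}  [seen]
{p,q,s} --1--> {p,q,r,t}  [seen]
{p,q,s} --2--> {p,q,s,t}  [seen]
Reachable DFA states: {p}, {r,t}, {p,q}, {p,s}, {p,r,s}, {q,s,t}, {q,r,s,t}, {p,q,r}, {p,q,s,t}, {q,r,t}, {p,q,r,t}, {p,q,r,s,t}, {p,q,r,s}, {p,q,s}.
Accepting DFA states (contain an NFA accepting state): {p}, {r,t}, {p,q}, {p,s}, {p,r,s}, {q,r,s,t}, {p,q,r}, {p,q,s,t}, {q,r,t}, {p,q,r,t}, {p,q,r,s,t}, {p,q,r,s}, {p,q,s}.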